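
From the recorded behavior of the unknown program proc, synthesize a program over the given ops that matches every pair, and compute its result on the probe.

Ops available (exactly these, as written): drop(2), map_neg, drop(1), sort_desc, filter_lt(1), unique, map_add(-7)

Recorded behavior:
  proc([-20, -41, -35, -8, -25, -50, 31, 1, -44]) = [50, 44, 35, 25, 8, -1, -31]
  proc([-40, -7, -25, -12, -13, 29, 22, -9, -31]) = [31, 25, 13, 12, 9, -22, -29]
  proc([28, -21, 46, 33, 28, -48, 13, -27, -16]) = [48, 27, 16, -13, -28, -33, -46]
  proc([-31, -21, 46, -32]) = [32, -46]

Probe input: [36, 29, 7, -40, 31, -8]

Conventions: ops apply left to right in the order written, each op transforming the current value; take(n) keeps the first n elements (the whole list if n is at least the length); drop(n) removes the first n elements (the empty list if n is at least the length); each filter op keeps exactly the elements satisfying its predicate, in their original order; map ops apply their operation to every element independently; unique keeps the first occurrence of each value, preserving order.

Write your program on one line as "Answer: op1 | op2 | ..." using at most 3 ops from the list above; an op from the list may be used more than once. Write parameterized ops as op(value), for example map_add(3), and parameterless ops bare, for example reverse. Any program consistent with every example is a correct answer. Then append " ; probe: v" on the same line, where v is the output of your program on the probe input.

drop(2) | map_neg | sort_desc ; probe: [40, 8, -7, -31]

Check, running the answer program on each example:
  [-20, -41, -35, -8, -25, -50, 31, 1, -44] -> [-35, -8, -25, -50, 31, 1, -44] -> [35, 8, 25, 50, -31, -1, 44] -> [50, 44, 35, 25, 8, -1, -31]
  [-40, -7, -25, -12, -13, 29, 22, -9, -31] -> [-25, -12, -13, 29, 22, -9, -31] -> [25, 12, 13, -29, -22, 9, 31] -> [31, 25, 13, 12, 9, -22, -29]
  [28, -21, 46, 33, 28, -48, 13, -27, -16] -> [46, 33, 28, -48, 13, -27, -16] -> [-46, -33, -28, 48, -13, 27, 16] -> [48, 27, 16, -13, -28, -33, -46]
  [-31, -21, 46, -32] -> [46, -32] -> [-46, 32] -> [32, -46]
  probe: [36, 29, 7, -40, 31, -8] -> [7, -40, 31, -8] -> [-7, 40, -31, 8] -> [40, 8, -7, -31]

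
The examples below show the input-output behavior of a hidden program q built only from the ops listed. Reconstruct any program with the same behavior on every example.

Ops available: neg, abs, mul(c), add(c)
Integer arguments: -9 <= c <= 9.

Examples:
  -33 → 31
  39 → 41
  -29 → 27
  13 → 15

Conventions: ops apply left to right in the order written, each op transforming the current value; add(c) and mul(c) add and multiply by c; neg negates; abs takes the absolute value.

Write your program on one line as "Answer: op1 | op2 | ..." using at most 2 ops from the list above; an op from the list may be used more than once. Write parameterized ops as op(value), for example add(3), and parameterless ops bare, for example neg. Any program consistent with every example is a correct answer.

add(2) | abs

Check, running the answer program on each example:
  -33 -> -31 -> 31
  39 -> 41 -> 41
  -29 -> -27 -> 27
  13 -> 15 -> 15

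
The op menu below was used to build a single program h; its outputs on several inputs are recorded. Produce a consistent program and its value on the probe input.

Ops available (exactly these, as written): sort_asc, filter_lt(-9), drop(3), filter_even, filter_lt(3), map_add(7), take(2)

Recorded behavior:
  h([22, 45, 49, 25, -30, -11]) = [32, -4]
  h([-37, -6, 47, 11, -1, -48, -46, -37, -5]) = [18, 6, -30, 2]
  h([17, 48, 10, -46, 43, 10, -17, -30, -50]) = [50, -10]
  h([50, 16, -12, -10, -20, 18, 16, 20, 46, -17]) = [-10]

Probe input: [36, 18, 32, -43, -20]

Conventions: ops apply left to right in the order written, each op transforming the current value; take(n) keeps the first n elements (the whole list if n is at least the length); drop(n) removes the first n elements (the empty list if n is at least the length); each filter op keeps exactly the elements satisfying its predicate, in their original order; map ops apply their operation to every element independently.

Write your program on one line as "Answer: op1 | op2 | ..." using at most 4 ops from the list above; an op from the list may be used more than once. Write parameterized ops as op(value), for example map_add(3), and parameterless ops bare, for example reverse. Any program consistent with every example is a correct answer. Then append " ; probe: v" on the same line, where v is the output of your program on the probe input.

map_add(7) | drop(3) | filter_even ; probe: [-36]

Check, running the answer program on each example:
  [22, 45, 49, 25, -30, -11] -> [29, 52, 56, 32, -23, -4] -> [32, -23, -4] -> [32, -4]
  [-37, -6, 47, 11, -1, -48, -46, -37, -5] -> [-30, 1, 54, 18, 6, -41, -39, -30, 2] -> [18, 6, -41, -39, -30, 2] -> [18, 6, -30, 2]
  [17, 48, 10, -46, 43, 10, -17, -30, -50] -> [24, 55, 17, -39, 50, 17, -10, -23, -43] -> [-39, 50, 17, -10, -23, -43] -> [50, -10]
  [50, 16, -12, -10, -20, 18, 16, 20, 46, -17] -> [57, 23, -5, -3, -13, 25, 23, 27, 53, -10] -> [-3, -13, 25, 23, 27, 53, -10] -> [-10]
  probe: [36, 18, 32, -43, -20] -> [43, 25, 39, -36, -13] -> [-36, -13] -> [-36]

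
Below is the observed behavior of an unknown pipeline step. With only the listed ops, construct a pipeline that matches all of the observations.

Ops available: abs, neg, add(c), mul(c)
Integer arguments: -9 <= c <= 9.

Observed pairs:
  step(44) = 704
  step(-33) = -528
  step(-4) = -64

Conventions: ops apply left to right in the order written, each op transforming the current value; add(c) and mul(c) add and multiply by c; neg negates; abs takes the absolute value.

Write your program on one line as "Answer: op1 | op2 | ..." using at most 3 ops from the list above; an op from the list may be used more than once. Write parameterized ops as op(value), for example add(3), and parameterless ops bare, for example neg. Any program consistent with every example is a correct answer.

mul(4) | neg | mul(-4)

Check, running the answer program on each example:
  44 -> 176 -> -176 -> 704
  -33 -> -132 -> 132 -> -528
  -4 -> -16 -> 16 -> -64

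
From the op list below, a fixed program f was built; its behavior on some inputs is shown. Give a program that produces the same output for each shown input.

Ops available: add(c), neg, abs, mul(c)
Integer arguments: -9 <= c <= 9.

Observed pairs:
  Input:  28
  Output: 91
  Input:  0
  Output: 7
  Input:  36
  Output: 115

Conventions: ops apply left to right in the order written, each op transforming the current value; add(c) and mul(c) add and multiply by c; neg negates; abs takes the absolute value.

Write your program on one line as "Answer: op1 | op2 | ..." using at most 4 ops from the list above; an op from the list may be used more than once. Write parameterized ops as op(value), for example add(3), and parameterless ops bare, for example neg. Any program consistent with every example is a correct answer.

neg | mul(-3) | add(7)

Check, running the answer program on each example:
  28 -> -28 -> 84 -> 91
  0 -> 0 -> 0 -> 7
  36 -> -36 -> 108 -> 115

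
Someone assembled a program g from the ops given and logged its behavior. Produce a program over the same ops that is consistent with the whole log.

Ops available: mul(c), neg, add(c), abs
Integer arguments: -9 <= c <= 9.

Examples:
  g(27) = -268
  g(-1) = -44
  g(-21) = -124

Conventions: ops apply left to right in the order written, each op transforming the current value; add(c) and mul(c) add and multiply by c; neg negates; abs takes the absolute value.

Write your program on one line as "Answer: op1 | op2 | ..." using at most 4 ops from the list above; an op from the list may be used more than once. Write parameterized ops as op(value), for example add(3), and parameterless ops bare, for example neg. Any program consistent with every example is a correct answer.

add(6) | abs | mul(-8) | add(-4)

Check, running the answer program on each example:
  27 -> 33 -> 33 -> -264 -> -268
  -1 -> 5 -> 5 -> -40 -> -44
  -21 -> -15 -> 15 -> -120 -> -124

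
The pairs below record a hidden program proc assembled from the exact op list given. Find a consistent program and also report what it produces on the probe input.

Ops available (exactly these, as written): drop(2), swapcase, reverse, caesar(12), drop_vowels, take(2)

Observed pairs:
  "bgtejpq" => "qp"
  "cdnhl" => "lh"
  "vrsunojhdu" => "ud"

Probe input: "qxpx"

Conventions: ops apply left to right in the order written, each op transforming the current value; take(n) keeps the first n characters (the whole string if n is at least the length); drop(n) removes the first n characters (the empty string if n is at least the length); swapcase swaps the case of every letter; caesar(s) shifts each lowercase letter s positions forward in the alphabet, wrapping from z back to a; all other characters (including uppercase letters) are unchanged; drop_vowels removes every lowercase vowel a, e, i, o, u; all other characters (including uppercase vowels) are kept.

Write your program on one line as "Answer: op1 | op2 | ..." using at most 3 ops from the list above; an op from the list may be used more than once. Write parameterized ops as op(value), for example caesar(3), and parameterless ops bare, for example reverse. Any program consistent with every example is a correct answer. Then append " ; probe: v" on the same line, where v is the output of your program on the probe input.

reverse | take(2) ; probe: "xp"

Check, running the answer program on each example:
  "bgtejpq" -> "qpjetgb" -> "qp"
  "cdnhl" -> "lhndc" -> "lh"
  "vrsunojhdu" -> "udhjonusrv" -> "ud"
  probe: "qxpx" -> "xpxq" -> "xp"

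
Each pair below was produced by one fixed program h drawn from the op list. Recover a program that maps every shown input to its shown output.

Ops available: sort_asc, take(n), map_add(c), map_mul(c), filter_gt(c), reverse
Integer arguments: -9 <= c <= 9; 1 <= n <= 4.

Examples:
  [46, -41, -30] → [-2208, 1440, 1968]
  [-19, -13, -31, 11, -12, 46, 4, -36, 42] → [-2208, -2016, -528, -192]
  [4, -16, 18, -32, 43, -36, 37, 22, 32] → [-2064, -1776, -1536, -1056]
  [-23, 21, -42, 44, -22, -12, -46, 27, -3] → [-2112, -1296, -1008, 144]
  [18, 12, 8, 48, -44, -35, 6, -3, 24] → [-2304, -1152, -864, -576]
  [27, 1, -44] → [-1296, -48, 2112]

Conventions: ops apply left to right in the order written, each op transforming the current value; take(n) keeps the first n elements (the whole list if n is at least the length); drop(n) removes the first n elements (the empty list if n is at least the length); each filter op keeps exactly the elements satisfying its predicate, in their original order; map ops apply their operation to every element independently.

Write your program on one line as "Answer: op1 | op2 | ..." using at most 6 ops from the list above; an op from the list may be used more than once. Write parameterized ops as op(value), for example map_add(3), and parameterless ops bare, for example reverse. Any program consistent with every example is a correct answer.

map_mul(8) | map_mul(-6) | reverse | sort_asc | take(4)

Check, running the answer program on each example:
  [46, -41, -30] -> [368, -328, -240] -> [-2208, 1968, 1440] -> [1440, 1968, -2208] -> [-2208, 1440, 1968] -> [-2208, 1440, 1968]
  [-19, -13, -31, 11, -12, 46, 4, -36, 42] -> [-152, -104, -248, 88, -96, 368, 32, -288, 336] -> [912, 624, 1488, -528, 576, -2208, -192, 1728, -2016] -> [-2016, 1728, -192, -2208, 576, -528, 1488, 624, 912] -> [-2208, -2016, -528, -192, 576, 624, 912, 1488, 1728] -> [-2208, -2016, -528, -192]
  [4, -16, 18, -32, 43, -36, 37, 22, 32] -> [32, -128, 144, -256, 344, -288, 296, 176, 256] -> [-192, 768, -864, 1536, -2064, 1728, -1776, -1056, -1536] -> [-1536, -1056, -1776, 1728, -2064, 1536, -864, 768, -192] -> [-2064, -1776, -1536, -1056, -864, -192, 768, 1536, 1728] -> [-2064, -1776, -1536, -1056]
  [-23, 21, -42, 44, -22, -12, -46, 27, -3] -> [-184, 168, -336, 352, -176, -96, -368, 216, -24] -> [1104, -1008, 2016, -2112, 1056, 576, 2208, -1296, 144] -> [144, -1296, 2208, 576, 1056, -2112, 2016, -1008, 1104] -> [-2112, -1296, -1008, 144, 576, 1056, 1104, 2016, 2208] -> [-2112, -1296, -1008, 144]
  [18, 12, 8, 48, -44, -35, 6, -3, 24] -> [144, 96, 64, 384, -352, -280, 48, -24, 192] -> [-864, -576, -384, -2304, 2112, 1680, -288, 144, -1152] -> [-1152, 144, -288, 1680, 2112, -2304, -384, -576, -864] -> [-2304, -1152, -864, -576, -384, -288, 144, 1680, 2112] -> [-2304, -1152, -864, -576]
  [27, 1, -44] -> [216, 8, -352] -> [-1296, -48, 2112] -> [2112, -48, -1296] -> [-1296, -48, 2112] -> [-1296, -48, 2112]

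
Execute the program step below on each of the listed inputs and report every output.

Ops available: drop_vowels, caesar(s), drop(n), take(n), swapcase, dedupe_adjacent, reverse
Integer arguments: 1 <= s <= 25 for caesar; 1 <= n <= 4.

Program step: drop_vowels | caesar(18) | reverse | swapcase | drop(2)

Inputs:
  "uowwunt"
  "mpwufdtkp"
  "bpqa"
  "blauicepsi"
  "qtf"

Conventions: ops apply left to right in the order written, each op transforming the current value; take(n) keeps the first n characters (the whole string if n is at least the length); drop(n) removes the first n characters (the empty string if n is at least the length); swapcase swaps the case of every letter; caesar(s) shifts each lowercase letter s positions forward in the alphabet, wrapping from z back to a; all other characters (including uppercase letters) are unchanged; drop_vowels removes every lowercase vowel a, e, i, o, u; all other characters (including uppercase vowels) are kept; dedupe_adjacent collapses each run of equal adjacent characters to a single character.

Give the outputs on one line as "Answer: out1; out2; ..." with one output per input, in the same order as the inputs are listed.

"OO"; "LVXOHE"; "T"; "UDT"; "I"

Execution, op by op:
  "uowwunt" -> "wwnt" -> "oofl" -> "lfoo" -> "LFOO" -> "OO"
  "mpwufdtkp" -> "mpwfdtkp" -> "ehoxvlch" -> "hclvxohe" -> "HCLVXOHE" -> "LVXOHE"
  "bpqa" -> "bpq" -> "thi" -> "iht" -> "IHT" -> "T"
  "blauicepsi" -> "blcps" -> "tduhk" -> "khudt" -> "KHUDT" -> "UDT"
  "qtf" -> "qtf" -> "ilx" -> "xli" -> "XLI" -> "I"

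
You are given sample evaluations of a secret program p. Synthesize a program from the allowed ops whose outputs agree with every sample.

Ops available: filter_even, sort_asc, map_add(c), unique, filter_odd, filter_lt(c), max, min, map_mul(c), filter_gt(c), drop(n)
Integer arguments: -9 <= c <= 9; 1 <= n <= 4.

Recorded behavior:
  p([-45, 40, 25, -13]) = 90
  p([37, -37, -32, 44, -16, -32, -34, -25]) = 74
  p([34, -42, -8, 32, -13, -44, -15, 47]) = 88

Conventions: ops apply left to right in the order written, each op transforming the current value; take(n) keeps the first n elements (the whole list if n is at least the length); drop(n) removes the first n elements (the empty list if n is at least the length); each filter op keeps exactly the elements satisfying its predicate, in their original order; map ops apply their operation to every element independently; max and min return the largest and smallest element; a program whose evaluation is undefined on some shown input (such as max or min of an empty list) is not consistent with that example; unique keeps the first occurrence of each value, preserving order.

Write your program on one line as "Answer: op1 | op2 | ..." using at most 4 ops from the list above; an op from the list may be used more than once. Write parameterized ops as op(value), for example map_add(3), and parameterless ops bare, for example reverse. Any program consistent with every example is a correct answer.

map_mul(-2) | filter_gt(3) | max

Check, running the answer program on each example:
  [-45, 40, 25, -13] -> [90, -80, -50, 26] -> [90, 26] -> 90
  [37, -37, -32, 44, -16, -32, -34, -25] -> [-74, 74, 64, -88, 32, 64, 68, 50] -> [74, 64, 32, 64, 68, 50] -> 74
  [34, -42, -8, 32, -13, -44, -15, 47] -> [-68, 84, 16, -64, 26, 88, 30, -94] -> [84, 16, 26, 88, 30] -> 88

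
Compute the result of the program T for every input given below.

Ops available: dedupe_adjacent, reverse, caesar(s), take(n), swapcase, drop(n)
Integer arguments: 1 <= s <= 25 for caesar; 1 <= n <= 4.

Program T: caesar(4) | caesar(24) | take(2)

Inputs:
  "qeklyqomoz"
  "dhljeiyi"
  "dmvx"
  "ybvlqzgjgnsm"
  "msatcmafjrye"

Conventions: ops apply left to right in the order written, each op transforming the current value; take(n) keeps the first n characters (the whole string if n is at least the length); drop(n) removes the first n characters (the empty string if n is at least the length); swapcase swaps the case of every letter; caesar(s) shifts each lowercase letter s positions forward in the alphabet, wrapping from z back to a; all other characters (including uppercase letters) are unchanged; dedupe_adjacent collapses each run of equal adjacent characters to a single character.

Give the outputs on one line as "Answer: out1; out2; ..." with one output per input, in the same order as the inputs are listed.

Execution, op by op:
  "qeklyqomoz" -> "uiopcusqsd" -> "sgmnasqoqb" -> "sg"
  "dhljeiyi" -> "hlpnimcm" -> "fjnlgkak" -> "fj"
  "dmvx" -> "hqzb" -> "foxz" -> "fo"
  "ybvlqzgjgnsm" -> "cfzpudknkrwq" -> "adxnsbilipuo" -> "ad"
  "msatcmafjrye" -> "qwexgqejnvci" -> "oucveochltag" -> "ou"

"sg"; "fj"; "fo"; "ad"; "ou"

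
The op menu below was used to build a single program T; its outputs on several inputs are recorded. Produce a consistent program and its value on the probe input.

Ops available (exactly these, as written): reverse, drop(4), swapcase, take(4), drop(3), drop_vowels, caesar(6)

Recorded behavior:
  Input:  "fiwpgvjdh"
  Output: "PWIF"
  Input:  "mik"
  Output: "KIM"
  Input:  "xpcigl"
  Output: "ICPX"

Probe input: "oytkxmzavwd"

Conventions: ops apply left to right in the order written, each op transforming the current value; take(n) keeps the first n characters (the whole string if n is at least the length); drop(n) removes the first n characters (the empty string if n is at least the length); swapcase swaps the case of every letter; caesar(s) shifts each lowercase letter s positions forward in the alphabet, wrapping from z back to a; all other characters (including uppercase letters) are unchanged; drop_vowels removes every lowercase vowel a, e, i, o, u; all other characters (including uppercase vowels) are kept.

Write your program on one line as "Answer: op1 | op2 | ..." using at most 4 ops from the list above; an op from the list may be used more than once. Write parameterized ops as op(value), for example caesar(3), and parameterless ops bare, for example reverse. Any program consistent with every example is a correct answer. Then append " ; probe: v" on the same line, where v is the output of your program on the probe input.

take(4) | swapcase | reverse ; probe: "KTYO"

Check, running the answer program on each example:
  "fiwpgvjdh" -> "fiwp" -> "FIWP" -> "PWIF"
  "mik" -> "mik" -> "MIK" -> "KIM"
  "xpcigl" -> "xpci" -> "XPCI" -> "ICPX"
  probe: "oytkxmzavwd" -> "oytk" -> "OYTK" -> "KTYO"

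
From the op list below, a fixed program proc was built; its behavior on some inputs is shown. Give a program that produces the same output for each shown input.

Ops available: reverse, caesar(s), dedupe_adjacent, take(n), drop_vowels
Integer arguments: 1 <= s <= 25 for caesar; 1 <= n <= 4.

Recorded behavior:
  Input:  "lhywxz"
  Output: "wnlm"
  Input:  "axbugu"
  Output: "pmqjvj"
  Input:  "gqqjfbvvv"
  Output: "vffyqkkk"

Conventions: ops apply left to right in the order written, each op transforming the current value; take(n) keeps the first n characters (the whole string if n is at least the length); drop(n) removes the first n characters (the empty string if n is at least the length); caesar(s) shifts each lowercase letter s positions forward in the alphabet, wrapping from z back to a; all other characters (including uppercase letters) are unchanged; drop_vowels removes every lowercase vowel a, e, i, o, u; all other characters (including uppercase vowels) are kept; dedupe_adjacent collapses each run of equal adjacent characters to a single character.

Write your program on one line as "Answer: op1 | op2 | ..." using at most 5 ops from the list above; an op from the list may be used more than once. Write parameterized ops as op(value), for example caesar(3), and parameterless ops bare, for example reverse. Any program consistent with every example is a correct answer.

reverse | caesar(15) | drop_vowels | reverse

Check, running the answer program on each example:
  "lhywxz" -> "zxwyhl" -> "omlnwa" -> "mlnw" -> "wnlm"
  "axbugu" -> "ugubxa" -> "jvjqmp" -> "jvjqmp" -> "pmqjvj"
  "gqqjfbvvv" -> "vvvbfjqqg" -> "kkkquyffv" -> "kkkqyffv" -> "vffyqkkk"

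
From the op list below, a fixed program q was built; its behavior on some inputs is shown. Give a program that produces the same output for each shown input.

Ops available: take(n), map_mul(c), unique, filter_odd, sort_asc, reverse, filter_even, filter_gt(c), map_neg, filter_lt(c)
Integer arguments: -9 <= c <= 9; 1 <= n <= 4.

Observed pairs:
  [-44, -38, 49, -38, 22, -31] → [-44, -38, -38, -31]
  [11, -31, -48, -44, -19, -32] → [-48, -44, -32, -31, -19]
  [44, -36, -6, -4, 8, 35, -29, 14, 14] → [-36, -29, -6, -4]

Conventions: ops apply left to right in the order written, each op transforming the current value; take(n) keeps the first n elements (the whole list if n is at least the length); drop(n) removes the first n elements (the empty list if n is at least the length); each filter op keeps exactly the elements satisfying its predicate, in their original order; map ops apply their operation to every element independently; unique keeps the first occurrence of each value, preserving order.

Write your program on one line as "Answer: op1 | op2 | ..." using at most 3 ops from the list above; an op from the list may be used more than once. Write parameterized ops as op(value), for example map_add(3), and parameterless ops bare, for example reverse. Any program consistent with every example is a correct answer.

sort_asc | filter_lt(-1)

Check, running the answer program on each example:
  [-44, -38, 49, -38, 22, -31] -> [-44, -38, -38, -31, 22, 49] -> [-44, -38, -38, -31]
  [11, -31, -48, -44, -19, -32] -> [-48, -44, -32, -31, -19, 11] -> [-48, -44, -32, -31, -19]
  [44, -36, -6, -4, 8, 35, -29, 14, 14] -> [-36, -29, -6, -4, 8, 14, 14, 35, 44] -> [-36, -29, -6, -4]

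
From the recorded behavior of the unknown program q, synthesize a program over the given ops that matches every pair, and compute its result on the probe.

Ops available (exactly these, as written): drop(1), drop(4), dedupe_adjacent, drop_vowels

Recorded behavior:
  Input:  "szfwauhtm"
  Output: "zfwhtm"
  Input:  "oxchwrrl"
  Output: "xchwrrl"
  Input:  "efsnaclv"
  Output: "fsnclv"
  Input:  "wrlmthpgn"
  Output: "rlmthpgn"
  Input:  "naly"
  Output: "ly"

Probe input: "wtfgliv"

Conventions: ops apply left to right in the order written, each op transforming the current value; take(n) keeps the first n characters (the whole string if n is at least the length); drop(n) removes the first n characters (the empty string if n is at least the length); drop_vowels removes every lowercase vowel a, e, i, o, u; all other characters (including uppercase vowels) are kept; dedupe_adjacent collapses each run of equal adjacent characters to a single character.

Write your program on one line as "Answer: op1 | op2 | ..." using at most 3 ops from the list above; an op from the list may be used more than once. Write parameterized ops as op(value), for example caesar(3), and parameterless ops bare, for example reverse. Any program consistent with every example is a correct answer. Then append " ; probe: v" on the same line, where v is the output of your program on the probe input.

drop(1) | drop_vowels ; probe: "tfglv"

Check, running the answer program on each example:
  "szfwauhtm" -> "zfwauhtm" -> "zfwhtm"
  "oxchwrrl" -> "xchwrrl" -> "xchwrrl"
  "efsnaclv" -> "fsnaclv" -> "fsnclv"
  "wrlmthpgn" -> "rlmthpgn" -> "rlmthpgn"
  "naly" -> "aly" -> "ly"
  probe: "wtfgliv" -> "tfgliv" -> "tfglv"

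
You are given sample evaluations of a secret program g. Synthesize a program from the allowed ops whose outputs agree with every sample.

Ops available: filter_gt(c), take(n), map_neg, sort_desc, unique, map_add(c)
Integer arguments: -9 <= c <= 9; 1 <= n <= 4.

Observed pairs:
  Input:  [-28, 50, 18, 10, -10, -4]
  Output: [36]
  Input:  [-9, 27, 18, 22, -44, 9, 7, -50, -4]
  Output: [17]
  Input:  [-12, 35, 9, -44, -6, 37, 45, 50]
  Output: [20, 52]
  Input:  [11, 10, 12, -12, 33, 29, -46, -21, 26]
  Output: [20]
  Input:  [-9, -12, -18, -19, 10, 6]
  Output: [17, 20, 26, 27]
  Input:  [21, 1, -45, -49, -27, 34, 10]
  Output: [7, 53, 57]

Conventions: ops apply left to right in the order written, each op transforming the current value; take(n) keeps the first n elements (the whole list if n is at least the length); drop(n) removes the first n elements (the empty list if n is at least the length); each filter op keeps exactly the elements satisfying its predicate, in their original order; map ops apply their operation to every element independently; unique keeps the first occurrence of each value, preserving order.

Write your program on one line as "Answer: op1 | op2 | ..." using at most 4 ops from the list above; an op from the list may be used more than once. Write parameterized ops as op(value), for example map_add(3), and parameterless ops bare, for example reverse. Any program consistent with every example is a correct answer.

take(4) | map_neg | filter_gt(-9) | map_add(8)

Check, running the answer program on each example:
  [-28, 50, 18, 10, -10, -4] -> [-28, 50, 18, 10] -> [28, -50, -18, -10] -> [28] -> [36]
  [-9, 27, 18, 22, -44, 9, 7, -50, -4] -> [-9, 27, 18, 22] -> [9, -27, -18, -22] -> [9] -> [17]
  [-12, 35, 9, -44, -6, 37, 45, 50] -> [-12, 35, 9, -44] -> [12, -35, -9, 44] -> [12, 44] -> [20, 52]
  [11, 10, 12, -12, 33, 29, -46, -21, 26] -> [11, 10, 12, -12] -> [-11, -10, -12, 12] -> [12] -> [20]
  [-9, -12, -18, -19, 10, 6] -> [-9, -12, -18, -19] -> [9, 12, 18, 19] -> [9, 12, 18, 19] -> [17, 20, 26, 27]
  [21, 1, -45, -49, -27, 34, 10] -> [21, 1, -45, -49] -> [-21, -1, 45, 49] -> [-1, 45, 49] -> [7, 53, 57]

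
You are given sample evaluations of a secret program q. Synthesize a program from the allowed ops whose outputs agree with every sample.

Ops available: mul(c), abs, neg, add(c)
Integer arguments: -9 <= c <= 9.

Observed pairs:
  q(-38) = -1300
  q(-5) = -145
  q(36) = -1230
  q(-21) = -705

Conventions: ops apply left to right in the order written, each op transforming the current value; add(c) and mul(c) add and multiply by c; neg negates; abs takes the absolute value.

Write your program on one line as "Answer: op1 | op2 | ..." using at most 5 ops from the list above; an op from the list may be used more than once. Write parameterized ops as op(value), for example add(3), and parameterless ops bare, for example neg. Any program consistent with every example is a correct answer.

abs | mul(7) | add(-6) | mul(-5)

Check, running the answer program on each example:
  -38 -> 38 -> 266 -> 260 -> -1300
  -5 -> 5 -> 35 -> 29 -> -145
  36 -> 36 -> 252 -> 246 -> -1230
  -21 -> 21 -> 147 -> 141 -> -705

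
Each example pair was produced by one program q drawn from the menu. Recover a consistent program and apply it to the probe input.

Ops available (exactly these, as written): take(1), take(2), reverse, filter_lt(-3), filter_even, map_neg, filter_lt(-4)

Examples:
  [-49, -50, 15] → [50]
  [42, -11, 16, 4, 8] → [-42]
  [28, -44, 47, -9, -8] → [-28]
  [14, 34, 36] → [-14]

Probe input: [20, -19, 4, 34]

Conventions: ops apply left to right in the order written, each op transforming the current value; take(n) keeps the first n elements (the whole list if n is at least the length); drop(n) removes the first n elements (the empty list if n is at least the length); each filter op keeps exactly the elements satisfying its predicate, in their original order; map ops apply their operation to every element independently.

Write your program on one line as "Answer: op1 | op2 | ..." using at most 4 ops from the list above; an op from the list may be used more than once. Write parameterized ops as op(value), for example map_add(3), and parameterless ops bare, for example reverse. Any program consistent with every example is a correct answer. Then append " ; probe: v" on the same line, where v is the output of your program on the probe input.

map_neg | filter_even | take(1) ; probe: [-20]

Check, running the answer program on each example:
  [-49, -50, 15] -> [49, 50, -15] -> [50] -> [50]
  [42, -11, 16, 4, 8] -> [-42, 11, -16, -4, -8] -> [-42, -16, -4, -8] -> [-42]
  [28, -44, 47, -9, -8] -> [-28, 44, -47, 9, 8] -> [-28, 44, 8] -> [-28]
  [14, 34, 36] -> [-14, -34, -36] -> [-14, -34, -36] -> [-14]
  probe: [20, -19, 4, 34] -> [-20, 19, -4, -34] -> [-20, -4, -34] -> [-20]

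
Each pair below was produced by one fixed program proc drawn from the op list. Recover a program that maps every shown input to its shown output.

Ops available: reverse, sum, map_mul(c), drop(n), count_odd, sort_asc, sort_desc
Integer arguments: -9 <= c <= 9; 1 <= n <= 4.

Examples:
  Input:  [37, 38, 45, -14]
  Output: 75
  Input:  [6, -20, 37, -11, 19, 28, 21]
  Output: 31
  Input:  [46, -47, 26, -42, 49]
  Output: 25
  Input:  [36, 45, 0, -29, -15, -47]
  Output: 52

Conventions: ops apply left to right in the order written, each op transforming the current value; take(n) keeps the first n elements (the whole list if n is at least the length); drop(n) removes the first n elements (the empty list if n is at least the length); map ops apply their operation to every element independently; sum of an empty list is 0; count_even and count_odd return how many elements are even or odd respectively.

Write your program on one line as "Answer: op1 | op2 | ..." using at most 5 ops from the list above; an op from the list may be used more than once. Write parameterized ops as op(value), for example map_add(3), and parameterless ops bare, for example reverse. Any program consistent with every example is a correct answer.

reverse | drop(2) | sort_asc | sum

Check, running the answer program on each example:
  [37, 38, 45, -14] -> [-14, 45, 38, 37] -> [38, 37] -> [37, 38] -> 75
  [6, -20, 37, -11, 19, 28, 21] -> [21, 28, 19, -11, 37, -20, 6] -> [19, -11, 37, -20, 6] -> [-20, -11, 6, 19, 37] -> 31
  [46, -47, 26, -42, 49] -> [49, -42, 26, -47, 46] -> [26, -47, 46] -> [-47, 26, 46] -> 25
  [36, 45, 0, -29, -15, -47] -> [-47, -15, -29, 0, 45, 36] -> [-29, 0, 45, 36] -> [-29, 0, 36, 45] -> 52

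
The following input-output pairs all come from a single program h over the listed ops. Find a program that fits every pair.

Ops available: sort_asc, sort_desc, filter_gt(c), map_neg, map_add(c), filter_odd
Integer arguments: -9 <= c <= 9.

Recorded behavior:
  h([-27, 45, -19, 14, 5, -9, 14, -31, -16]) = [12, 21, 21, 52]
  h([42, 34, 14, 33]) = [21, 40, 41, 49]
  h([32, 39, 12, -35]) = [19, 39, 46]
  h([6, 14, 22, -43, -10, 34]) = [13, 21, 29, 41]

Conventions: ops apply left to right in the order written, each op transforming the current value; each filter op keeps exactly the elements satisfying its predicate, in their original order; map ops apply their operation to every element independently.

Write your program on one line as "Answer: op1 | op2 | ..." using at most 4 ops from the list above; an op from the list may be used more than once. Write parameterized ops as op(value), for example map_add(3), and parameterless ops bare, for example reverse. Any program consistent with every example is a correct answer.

map_add(7) | sort_asc | filter_gt(0)

Check, running the answer program on each example:
  [-27, 45, -19, 14, 5, -9, 14, -31, -16] -> [-20, 52, -12, 21, 12, -2, 21, -24, -9] -> [-24, -20, -12, -9, -2, 12, 21, 21, 52] -> [12, 21, 21, 52]
  [42, 34, 14, 33] -> [49, 41, 21, 40] -> [21, 40, 41, 49] -> [21, 40, 41, 49]
  [32, 39, 12, -35] -> [39, 46, 19, -28] -> [-28, 19, 39, 46] -> [19, 39, 46]
  [6, 14, 22, -43, -10, 34] -> [13, 21, 29, -36, -3, 41] -> [-36, -3, 13, 21, 29, 41] -> [13, 21, 29, 41]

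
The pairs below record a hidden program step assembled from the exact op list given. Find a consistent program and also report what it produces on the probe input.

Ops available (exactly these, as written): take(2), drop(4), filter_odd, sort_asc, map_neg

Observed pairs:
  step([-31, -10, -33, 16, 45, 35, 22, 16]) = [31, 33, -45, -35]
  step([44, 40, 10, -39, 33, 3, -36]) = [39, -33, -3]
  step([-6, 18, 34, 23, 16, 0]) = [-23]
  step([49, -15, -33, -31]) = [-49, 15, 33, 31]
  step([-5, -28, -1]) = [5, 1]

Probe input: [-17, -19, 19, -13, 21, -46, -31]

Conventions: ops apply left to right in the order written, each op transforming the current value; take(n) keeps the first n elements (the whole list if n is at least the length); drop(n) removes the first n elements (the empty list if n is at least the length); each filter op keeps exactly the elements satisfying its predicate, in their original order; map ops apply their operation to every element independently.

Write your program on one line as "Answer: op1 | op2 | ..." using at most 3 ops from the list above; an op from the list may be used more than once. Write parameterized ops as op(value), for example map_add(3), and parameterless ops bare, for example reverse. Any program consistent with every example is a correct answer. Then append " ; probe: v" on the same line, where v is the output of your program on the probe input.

map_neg | filter_odd ; probe: [17, 19, -19, 13, -21, 31]

Check, running the answer program on each example:
  [-31, -10, -33, 16, 45, 35, 22, 16] -> [31, 10, 33, -16, -45, -35, -22, -16] -> [31, 33, -45, -35]
  [44, 40, 10, -39, 33, 3, -36] -> [-44, -40, -10, 39, -33, -3, 36] -> [39, -33, -3]
  [-6, 18, 34, 23, 16, 0] -> [6, -18, -34, -23, -16, 0] -> [-23]
  [49, -15, -33, -31] -> [-49, 15, 33, 31] -> [-49, 15, 33, 31]
  [-5, -28, -1] -> [5, 28, 1] -> [5, 1]
  probe: [-17, -19, 19, -13, 21, -46, -31] -> [17, 19, -19, 13, -21, 46, 31] -> [17, 19, -19, 13, -21, 31]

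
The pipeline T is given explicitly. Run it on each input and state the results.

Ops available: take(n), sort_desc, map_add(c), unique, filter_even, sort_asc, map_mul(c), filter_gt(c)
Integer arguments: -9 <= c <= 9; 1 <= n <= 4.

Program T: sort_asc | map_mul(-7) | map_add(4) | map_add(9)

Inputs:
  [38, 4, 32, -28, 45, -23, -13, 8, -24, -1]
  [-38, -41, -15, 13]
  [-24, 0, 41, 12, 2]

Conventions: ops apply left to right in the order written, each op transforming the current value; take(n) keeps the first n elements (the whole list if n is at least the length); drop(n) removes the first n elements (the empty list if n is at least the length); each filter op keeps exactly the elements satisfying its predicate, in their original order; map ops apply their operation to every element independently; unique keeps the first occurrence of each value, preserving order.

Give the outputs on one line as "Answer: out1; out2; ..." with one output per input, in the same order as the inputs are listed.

[209, 181, 174, 104, 20, -15, -43, -211, -253, -302]; [300, 279, 118, -78]; [181, 13, -1, -71, -274]

Execution, op by op:
  [38, 4, 32, -28, 45, -23, -13, 8, -24, -1] -> [-28, -24, -23, -13, -1, 4, 8, 32, 38, 45] -> [196, 168, 161, 91, 7, -28, -56, -224, -266, -315] -> [200, 172, 165, 95, 11, -24, -52, -220, -262, -311] -> [209, 181, 174, 104, 20, -15, -43, -211, -253, -302]
  [-38, -41, -15, 13] -> [-41, -38, -15, 13] -> [287, 266, 105, -91] -> [291, 270, 109, -87] -> [300, 279, 118, -78]
  [-24, 0, 41, 12, 2] -> [-24, 0, 2, 12, 41] -> [168, 0, -14, -84, -287] -> [172, 4, -10, -80, -283] -> [181, 13, -1, -71, -274]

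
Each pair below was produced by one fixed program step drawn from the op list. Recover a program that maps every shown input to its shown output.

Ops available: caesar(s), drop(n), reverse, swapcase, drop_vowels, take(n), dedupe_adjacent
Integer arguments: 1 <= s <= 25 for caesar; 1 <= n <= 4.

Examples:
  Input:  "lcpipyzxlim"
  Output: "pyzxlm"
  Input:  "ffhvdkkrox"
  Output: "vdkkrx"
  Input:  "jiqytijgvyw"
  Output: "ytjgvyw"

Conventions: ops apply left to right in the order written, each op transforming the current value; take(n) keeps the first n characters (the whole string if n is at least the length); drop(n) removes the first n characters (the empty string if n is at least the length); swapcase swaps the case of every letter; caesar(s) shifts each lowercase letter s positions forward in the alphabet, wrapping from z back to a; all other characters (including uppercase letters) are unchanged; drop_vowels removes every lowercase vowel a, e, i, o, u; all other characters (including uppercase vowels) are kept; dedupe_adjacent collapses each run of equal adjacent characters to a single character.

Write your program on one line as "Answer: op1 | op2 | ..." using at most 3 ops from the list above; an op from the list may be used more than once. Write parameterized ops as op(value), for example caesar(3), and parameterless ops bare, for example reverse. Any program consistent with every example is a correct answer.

drop(3) | drop_vowels

Check, running the answer program on each example:
  "lcpipyzxlim" -> "ipyzxlim" -> "pyzxlm"
  "ffhvdkkrox" -> "vdkkrox" -> "vdkkrx"
  "jiqytijgvyw" -> "ytijgvyw" -> "ytjgvyw"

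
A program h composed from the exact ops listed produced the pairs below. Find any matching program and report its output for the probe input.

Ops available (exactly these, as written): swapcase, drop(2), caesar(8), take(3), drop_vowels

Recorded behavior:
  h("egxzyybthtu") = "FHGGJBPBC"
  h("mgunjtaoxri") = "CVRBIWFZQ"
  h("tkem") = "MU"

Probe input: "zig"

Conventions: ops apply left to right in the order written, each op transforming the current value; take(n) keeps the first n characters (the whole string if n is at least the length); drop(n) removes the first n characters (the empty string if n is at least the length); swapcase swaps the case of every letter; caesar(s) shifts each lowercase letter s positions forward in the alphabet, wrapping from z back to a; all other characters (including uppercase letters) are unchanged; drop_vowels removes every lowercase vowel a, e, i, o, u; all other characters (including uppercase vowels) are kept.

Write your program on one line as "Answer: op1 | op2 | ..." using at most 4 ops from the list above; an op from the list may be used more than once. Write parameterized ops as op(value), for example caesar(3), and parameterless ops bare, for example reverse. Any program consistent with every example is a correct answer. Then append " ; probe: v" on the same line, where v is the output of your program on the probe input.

caesar(8) | swapcase | drop(2) ; probe: "O"

Check, running the answer program on each example:
  "egxzyybthtu" -> "mofhggjbpbc" -> "MOFHGGJBPBC" -> "FHGGJBPBC"
  "mgunjtaoxri" -> "uocvrbiwfzq" -> "UOCVRBIWFZQ" -> "CVRBIWFZQ"
  "tkem" -> "bsmu" -> "BSMU" -> "MU"
  probe: "zig" -> "hqo" -> "HQO" -> "O"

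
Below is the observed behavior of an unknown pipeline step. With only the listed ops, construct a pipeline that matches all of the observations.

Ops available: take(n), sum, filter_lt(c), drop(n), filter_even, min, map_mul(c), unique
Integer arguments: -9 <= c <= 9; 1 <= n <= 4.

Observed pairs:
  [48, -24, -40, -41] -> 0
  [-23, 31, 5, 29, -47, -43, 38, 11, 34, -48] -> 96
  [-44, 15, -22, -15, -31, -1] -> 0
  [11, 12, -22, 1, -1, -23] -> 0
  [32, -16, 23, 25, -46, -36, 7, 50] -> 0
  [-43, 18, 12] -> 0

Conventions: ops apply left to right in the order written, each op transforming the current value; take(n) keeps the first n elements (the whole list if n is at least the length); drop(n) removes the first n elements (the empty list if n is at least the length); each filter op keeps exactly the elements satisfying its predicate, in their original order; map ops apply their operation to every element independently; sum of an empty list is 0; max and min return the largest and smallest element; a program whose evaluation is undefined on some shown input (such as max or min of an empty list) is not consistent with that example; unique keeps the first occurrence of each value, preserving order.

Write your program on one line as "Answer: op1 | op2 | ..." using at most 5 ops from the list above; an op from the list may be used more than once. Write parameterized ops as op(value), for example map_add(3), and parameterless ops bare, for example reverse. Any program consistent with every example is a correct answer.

map_mul(-2) | drop(3) | drop(4) | drop(2) | sum

Check, running the answer program on each example:
  [48, -24, -40, -41] -> [-96, 48, 80, 82] -> [82] -> [] -> [] -> 0
  [-23, 31, 5, 29, -47, -43, 38, 11, 34, -48] -> [46, -62, -10, -58, 94, 86, -76, -22, -68, 96] -> [-58, 94, 86, -76, -22, -68, 96] -> [-22, -68, 96] -> [96] -> 96
  [-44, 15, -22, -15, -31, -1] -> [88, -30, 44, 30, 62, 2] -> [30, 62, 2] -> [] -> [] -> 0
  [11, 12, -22, 1, -1, -23] -> [-22, -24, 44, -2, 2, 46] -> [-2, 2, 46] -> [] -> [] -> 0
  [32, -16, 23, 25, -46, -36, 7, 50] -> [-64, 32, -46, -50, 92, 72, -14, -100] -> [-50, 92, 72, -14, -100] -> [-100] -> [] -> 0
  [-43, 18, 12] -> [86, -36, -24] -> [] -> [] -> [] -> 0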